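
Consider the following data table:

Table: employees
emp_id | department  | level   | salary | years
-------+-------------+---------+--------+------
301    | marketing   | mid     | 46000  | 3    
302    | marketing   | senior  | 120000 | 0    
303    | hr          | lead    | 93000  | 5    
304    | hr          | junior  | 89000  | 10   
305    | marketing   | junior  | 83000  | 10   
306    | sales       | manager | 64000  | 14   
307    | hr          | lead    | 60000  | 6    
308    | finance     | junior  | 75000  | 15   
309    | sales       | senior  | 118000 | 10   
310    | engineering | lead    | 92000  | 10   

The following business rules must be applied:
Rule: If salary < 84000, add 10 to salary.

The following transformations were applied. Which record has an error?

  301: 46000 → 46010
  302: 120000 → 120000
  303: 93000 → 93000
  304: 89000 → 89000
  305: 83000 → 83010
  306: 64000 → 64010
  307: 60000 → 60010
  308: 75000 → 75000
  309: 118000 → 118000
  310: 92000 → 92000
Record 308 has an error. The correct transformed value should be 75010, not 75000.

Step 1: Check each record against the rule
Step 2: Record 308 has salary = 75000
Step 3: Since 75000 < 84000, the bonus should have been applied
Step 4: Correct value = 75010, but claimed value = 75000
Conclusion: Record 308 has the error.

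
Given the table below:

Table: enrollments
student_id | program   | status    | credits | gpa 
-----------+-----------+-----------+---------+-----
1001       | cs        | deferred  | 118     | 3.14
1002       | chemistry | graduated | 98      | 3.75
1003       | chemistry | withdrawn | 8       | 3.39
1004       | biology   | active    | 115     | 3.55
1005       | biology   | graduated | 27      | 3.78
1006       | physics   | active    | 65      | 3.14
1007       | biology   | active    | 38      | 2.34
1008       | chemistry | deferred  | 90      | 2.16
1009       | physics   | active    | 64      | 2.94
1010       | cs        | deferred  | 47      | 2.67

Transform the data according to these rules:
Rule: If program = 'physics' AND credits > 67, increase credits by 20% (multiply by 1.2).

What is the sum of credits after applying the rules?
670

Step 1: Find records where program = 'physics' AND credits > 67
Step 2: 0 records match, summing to 0
Step 3: After multiplier: 0 × 1.2 = 0.0
Step 4: Unaffected records sum: 670
Step 5: Final sum = 0.0 + 670 = 670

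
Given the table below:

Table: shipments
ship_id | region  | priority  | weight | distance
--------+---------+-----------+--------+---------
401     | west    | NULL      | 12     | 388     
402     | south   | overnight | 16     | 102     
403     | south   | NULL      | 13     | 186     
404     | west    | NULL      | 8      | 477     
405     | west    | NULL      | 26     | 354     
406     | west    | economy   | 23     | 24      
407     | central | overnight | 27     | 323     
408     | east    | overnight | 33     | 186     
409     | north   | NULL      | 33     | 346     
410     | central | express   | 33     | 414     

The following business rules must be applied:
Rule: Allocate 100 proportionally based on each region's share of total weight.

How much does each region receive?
central: 26.79, east: 14.73, north: 14.73, south: 12.95, west: 30.8

Step 1: Calculate total weight = 224
Step 2: Calculate each region's proportion:
  central: 60/224 = 26.79% → 26.79
  east: 33/224 = 14.73% → 14.73
  north: 33/224 = 14.73% → 14.73
  south: 29/224 = 12.95% → 12.95
  west: 69/224 = 30.80% → 30.8
Step 3: Verify: sum of allocations ≈ 100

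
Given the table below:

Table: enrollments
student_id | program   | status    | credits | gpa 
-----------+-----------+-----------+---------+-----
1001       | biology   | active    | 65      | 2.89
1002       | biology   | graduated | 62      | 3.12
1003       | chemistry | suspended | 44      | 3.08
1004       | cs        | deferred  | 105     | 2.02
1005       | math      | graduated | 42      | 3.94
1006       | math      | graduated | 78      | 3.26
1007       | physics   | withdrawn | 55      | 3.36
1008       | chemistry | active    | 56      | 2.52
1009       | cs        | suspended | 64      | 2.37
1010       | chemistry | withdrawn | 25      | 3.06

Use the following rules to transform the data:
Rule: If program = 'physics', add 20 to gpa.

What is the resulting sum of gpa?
49.62

Step 1: Count records where program = 'physics': 1
Step 2: Total bonus added: 1 × 20 = 20
Step 3: Original sum of gpa: 29.62
Step 4: Final sum = 29.62 + 20 = 49.62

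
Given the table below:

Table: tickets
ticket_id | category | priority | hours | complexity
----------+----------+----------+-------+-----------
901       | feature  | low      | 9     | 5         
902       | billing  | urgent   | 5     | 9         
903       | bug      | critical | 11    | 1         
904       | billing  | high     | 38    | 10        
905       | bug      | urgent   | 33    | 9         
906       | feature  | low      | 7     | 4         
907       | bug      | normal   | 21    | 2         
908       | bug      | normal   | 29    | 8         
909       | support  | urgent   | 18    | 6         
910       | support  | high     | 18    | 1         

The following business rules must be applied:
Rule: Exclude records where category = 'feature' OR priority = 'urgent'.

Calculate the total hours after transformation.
117

Step 1: Find records where category = 'feature' OR priority = 'urgent'
Step 2: 5 records match, summing to 72
Step 3: Original sum: 189
Step 4: Remaining sum = 189 - 72 = 117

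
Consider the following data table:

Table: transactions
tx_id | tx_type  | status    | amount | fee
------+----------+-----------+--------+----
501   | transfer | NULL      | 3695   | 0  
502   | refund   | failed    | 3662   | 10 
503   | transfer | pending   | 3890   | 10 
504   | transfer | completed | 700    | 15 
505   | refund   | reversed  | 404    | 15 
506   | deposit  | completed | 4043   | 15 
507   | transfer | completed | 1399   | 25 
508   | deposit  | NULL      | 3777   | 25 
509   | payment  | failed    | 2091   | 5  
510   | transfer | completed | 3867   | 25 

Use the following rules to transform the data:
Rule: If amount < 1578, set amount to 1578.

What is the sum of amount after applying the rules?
29759

Step 1: 3 records have amount < 1578
Step 2: These records originally summed to 2503
Step 3: After setting to minimum: 3 × 1578 = 4734
Step 4: Unaffected records sum: 25025
Step 5: Final sum = 4734 + 25025 = 29759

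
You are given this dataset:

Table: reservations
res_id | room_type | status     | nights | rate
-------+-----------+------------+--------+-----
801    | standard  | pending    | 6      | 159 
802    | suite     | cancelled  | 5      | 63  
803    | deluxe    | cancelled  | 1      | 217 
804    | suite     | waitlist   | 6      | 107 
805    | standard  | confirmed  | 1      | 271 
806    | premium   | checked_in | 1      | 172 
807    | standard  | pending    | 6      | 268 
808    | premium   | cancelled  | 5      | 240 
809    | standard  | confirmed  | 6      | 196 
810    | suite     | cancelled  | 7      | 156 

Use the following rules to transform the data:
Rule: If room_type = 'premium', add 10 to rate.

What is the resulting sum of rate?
1869

Step 1: Count records where room_type = 'premium': 2
Step 2: Total bonus added: 2 × 10 = 20
Step 3: Original sum of rate: 1849
Step 4: Final sum = 1849 + 20 = 1869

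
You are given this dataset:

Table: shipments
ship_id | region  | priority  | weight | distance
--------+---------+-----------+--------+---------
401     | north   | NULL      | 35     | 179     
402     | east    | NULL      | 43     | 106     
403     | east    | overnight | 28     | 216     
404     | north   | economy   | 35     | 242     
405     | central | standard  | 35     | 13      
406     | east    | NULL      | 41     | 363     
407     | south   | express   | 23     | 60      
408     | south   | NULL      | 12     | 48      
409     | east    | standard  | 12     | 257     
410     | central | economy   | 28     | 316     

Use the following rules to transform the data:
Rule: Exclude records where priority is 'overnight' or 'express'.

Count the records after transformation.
8

Step 1: Count records to exclude
  - 1 (overnight) + 1 (express) = 2 records
Step 2: Total records: 10
Step 3: Remaining = 10 - 2 = 8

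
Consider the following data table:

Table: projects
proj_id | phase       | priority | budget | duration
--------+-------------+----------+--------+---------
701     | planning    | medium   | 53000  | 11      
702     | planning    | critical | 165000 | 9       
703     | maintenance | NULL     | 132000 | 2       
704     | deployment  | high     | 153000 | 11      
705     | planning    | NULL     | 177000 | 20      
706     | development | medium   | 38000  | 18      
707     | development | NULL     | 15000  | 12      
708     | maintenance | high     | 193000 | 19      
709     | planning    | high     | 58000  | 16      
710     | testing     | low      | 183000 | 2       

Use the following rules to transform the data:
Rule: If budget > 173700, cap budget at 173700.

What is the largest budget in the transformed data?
173700

Step 1: Original maximum budget = 193000
Step 2: Apply cap at 173700
Step 3: 3 records had budget > 173700 and were capped
Step 4: Maximum after transformation = 173700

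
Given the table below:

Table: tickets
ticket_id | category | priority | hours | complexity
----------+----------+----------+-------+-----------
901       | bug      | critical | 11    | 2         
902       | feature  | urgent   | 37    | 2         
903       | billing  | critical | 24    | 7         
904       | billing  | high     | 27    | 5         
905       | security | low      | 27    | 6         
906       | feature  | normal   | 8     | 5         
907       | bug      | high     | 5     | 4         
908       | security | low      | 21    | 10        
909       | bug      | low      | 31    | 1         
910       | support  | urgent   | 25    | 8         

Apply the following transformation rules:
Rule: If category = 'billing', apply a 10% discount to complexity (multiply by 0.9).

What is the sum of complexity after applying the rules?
48.8

Step 1: Records with category = 'billing' have total complexity = 12
Step 2: Apply multiplier: 12 × 0.9 = 10.8
Step 3: Other records total: 38
Step 4: Final sum = 10.8 + 38 = 48.8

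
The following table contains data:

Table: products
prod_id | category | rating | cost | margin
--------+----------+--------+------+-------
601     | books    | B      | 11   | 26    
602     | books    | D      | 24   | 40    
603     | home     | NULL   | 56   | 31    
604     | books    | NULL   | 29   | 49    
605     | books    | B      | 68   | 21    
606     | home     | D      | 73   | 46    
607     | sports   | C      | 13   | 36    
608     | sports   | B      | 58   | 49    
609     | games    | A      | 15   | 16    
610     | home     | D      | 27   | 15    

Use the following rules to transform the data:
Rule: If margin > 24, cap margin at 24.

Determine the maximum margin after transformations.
24

Step 1: Original maximum margin = 49
Step 2: Apply cap at 24
Step 3: 7 records had margin > 24 and were capped
Step 4: Maximum after transformation = 24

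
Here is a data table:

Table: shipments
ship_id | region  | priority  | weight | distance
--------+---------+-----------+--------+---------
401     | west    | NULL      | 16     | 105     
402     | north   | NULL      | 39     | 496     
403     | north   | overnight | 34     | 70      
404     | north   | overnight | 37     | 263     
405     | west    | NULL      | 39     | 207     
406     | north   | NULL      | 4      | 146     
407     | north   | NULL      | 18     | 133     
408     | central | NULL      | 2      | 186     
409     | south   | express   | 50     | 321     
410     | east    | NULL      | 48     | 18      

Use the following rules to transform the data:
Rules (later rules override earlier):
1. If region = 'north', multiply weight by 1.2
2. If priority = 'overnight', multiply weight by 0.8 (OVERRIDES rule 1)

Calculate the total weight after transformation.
285.0

Step 1: Rule 2 takes priority for records with priority = 'overnight'
  - 2 records: 71 × 0.8 = 56.8
Step 2: Rule 1 applies to remaining records with region = 'north'
  - 3 records: 61 × 1.2 = 73.2
Step 3: Other records unchanged: 155
Step 4: Final sum = 56.8 + 73.2 + 155 = 285.0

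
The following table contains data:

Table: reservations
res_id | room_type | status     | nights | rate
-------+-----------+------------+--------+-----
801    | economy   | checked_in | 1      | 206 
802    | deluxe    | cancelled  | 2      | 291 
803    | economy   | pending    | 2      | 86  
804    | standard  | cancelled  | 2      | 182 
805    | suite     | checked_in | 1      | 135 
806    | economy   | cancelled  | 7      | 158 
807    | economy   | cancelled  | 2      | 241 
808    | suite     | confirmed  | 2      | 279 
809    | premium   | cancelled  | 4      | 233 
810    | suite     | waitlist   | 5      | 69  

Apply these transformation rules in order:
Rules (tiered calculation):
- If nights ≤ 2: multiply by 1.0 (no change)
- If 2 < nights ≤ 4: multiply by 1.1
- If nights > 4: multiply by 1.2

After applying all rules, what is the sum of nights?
30.8

Step 1: Tier 1 (nights ≤ 2): 7 records, sum = 12 × 1.0 = 12.0
Step 2: Tier 2 (2 < nights ≤ 4): 1 records, sum = 4 × 1.1 = 4.4
Step 3: Tier 3 (nights > 4): 2 records, sum = 12 × 1.2 = 14.4
Step 4: Final sum = 12.0 + 4.4 + 14.4 = 30.8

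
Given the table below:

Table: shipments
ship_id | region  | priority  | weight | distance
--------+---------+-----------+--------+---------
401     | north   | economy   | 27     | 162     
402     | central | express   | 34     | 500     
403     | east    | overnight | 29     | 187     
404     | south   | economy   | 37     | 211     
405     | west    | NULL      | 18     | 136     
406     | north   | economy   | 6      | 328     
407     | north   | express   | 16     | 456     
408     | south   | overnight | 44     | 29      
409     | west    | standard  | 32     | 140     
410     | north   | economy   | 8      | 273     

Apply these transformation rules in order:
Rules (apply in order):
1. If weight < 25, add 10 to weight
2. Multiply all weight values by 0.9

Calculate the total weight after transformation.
261.9

Step 1: Apply Rule 1 - Add 10 to records with weight < 25
  - 4 records affected: 48 + (4 × 10) = 88
  - Unaffected records: 203
  - Sum after Rule 1: 291
Step 2: Apply Rule 2 - Multiply all by 0.9
  - 291 × 0.9 = 261.9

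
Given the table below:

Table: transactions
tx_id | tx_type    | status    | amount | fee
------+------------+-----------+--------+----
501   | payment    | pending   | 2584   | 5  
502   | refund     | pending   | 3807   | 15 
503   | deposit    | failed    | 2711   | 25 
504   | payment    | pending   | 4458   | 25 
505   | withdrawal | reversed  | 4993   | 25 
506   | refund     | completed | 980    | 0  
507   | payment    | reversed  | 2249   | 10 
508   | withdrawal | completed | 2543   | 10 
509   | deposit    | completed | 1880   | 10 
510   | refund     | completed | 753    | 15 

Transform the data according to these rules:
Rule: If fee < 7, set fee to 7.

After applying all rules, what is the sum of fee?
149

Step 1: 2 records have fee < 7
Step 2: These records originally summed to 5
Step 3: After setting to minimum: 2 × 7 = 14
Step 4: Unaffected records sum: 135
Step 5: Final sum = 14 + 135 = 149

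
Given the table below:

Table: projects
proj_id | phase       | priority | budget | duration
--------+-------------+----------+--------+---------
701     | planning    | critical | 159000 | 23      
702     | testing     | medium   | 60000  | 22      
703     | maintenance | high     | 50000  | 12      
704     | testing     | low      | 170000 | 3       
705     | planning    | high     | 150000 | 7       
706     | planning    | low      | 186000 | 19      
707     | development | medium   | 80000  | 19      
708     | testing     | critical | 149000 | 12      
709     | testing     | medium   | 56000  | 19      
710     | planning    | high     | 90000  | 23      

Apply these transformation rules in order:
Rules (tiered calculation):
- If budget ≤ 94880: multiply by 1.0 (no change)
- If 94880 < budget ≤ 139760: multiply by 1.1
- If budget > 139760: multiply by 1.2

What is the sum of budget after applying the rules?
1312800.0

Step 1: Tier 1 (budget ≤ 94880): 5 records, sum = 336000 × 1.0 = 336000.0
Step 2: Tier 2 (94880 < budget ≤ 139760): 0 records, sum = 0 × 1.1 = 0.0
Step 3: Tier 3 (budget > 139760): 5 records, sum = 814000 × 1.2 = 976800.0
Step 4: Final sum = 336000.0 + 0.0 + 976800.0 = 1312800.0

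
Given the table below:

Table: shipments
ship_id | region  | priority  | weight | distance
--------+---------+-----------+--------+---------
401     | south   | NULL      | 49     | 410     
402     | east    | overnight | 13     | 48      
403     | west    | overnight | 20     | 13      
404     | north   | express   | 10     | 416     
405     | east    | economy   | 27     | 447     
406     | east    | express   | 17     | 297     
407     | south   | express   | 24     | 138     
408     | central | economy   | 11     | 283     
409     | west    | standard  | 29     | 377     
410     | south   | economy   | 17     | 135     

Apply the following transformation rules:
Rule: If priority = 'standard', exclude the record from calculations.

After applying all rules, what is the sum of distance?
2187

Step 1: Identify records where priority = 'standard'
Step 2: The excluded records sum to 377
Step 3: Original total distance = 2564
Step 4: Remaining total = 2564 - 377 = 2187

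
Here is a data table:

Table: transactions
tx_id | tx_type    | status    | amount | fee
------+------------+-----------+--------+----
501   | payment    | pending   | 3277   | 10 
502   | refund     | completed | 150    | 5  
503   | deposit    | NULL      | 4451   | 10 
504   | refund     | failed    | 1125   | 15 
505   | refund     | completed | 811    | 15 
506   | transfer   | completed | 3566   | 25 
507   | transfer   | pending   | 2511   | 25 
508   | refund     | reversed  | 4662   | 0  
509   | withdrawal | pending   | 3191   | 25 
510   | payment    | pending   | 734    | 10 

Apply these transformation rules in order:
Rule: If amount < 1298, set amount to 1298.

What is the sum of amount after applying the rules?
26850

Step 1: 4 records have amount < 1298
Step 2: These records originally summed to 2820
Step 3: After setting to minimum: 4 × 1298 = 5192
Step 4: Unaffected records sum: 21658
Step 5: Final sum = 5192 + 21658 = 26850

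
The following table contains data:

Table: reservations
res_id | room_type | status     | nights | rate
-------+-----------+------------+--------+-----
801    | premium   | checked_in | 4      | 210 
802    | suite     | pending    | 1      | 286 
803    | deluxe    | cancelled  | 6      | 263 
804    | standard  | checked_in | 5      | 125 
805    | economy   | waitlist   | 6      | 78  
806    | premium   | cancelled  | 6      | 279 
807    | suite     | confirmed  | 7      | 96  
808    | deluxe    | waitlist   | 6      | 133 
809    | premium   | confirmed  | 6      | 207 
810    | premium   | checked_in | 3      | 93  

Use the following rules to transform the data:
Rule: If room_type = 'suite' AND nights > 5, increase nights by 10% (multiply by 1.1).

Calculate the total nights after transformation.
50.7

Step 1: Find records where room_type = 'suite' AND nights > 5
Step 2: 1 records match, summing to 7
Step 3: After multiplier: 7 × 1.1 = 7.7
Step 4: Unaffected records sum: 43
Step 5: Final sum = 7.7 + 43 = 50.7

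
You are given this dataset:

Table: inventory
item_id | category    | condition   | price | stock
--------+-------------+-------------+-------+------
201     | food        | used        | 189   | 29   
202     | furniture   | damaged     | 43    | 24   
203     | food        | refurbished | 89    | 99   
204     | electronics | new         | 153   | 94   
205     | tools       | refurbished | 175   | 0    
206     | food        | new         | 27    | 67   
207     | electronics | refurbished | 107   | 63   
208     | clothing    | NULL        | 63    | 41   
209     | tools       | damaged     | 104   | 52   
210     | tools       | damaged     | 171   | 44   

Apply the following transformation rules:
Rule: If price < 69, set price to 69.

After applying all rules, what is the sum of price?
1195

Step 1: 3 records have price < 69
Step 2: These records originally summed to 133
Step 3: After setting to minimum: 3 × 69 = 207
Step 4: Unaffected records sum: 988
Step 5: Final sum = 207 + 988 = 1195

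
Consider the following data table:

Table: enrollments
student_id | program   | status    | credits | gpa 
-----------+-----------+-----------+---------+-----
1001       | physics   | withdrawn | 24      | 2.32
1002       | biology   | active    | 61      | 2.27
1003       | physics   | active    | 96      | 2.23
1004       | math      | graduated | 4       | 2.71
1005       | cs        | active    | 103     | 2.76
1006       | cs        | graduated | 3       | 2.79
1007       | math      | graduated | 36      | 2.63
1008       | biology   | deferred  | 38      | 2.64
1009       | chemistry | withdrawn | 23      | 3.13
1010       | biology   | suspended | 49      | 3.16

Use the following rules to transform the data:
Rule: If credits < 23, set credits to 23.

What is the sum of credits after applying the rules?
476

Step 1: 2 records have credits < 23
Step 2: These records originally summed to 7
Step 3: After setting to minimum: 2 × 23 = 46
Step 4: Unaffected records sum: 430
Step 5: Final sum = 46 + 430 = 476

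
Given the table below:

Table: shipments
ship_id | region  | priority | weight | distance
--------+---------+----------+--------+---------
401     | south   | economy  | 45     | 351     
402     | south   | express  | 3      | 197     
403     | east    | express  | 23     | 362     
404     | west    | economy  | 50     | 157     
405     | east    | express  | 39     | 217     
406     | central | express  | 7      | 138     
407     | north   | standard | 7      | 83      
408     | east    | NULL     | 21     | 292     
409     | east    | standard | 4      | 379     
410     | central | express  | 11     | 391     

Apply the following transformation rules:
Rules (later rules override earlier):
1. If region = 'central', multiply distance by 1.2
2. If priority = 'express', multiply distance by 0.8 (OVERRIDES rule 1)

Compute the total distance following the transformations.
2306.0

Step 1: Rule 2 takes priority for records with priority = 'express'
  - 5 records: 1305 × 0.8 = 1044.0
Step 2: Rule 1 applies to remaining records with region = 'central'
  - 0 records: 0 × 1.2 = 0.0
Step 3: Other records unchanged: 1262
Step 4: Final sum = 1044.0 + 0.0 + 1262 = 2306.0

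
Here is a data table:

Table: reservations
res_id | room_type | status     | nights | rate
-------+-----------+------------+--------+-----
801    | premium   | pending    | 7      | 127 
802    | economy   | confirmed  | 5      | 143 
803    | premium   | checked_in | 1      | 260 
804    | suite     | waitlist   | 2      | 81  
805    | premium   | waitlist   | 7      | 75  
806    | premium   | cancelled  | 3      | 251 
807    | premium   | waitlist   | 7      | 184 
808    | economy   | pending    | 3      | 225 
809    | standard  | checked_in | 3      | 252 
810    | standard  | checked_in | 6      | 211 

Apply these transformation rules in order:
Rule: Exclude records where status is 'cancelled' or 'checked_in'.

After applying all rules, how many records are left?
6

Step 1: Count records to exclude
  - 1 (cancelled) + 3 (checked_in) = 4 records
Step 2: Total records: 10
Step 3: Remaining = 10 - 4 = 6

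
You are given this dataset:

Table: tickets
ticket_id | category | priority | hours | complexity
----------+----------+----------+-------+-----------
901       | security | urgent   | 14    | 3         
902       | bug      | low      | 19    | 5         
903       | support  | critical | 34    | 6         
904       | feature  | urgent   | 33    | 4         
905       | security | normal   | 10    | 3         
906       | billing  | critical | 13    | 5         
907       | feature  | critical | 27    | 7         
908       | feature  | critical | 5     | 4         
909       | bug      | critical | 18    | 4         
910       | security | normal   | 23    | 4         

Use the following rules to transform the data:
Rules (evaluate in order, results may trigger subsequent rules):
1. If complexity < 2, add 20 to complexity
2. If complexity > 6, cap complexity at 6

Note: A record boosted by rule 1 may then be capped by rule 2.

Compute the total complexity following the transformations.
44

Step 1: Apply rule 1 to records with complexity < 2
  - 0 records get bonus of 20
  - Of these, 0 records then exceed 6 and get capped
Step 2: Apply rule 2 to records with complexity > 6
  - 1 records (original) are capped
Step 3: Calculate final sum = 44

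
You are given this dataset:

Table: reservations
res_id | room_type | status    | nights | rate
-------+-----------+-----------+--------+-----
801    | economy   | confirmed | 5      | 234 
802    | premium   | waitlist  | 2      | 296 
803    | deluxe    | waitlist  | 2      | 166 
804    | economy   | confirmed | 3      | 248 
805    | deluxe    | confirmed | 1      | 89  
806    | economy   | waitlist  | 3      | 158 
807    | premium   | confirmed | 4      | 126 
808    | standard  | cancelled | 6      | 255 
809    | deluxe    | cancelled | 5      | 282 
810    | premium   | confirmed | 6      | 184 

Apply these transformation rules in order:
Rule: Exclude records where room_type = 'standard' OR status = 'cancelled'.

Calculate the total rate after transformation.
1501

Step 1: Find records where room_type = 'standard' OR status = 'cancelled'
Step 2: 2 records match, summing to 537
Step 3: Original sum: 2038
Step 4: Remaining sum = 2038 - 537 = 1501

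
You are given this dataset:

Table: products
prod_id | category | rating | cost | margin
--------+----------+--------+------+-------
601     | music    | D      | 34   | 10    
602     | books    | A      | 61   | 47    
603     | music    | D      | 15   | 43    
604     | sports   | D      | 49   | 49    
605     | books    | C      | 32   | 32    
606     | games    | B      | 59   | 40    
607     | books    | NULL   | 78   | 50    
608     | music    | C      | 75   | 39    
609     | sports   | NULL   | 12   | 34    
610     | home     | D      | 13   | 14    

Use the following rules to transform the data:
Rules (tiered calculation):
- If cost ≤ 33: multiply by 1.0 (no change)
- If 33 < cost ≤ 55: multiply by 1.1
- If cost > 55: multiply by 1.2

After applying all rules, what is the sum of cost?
490.9

Step 1: Tier 1 (cost ≤ 33): 4 records, sum = 72 × 1.0 = 72.0
Step 2: Tier 2 (33 < cost ≤ 55): 2 records, sum = 83 × 1.1 = 91.3
Step 3: Tier 3 (cost > 55): 4 records, sum = 273 × 1.2 = 327.6
Step 4: Final sum = 72.0 + 91.3 + 327.6 = 490.9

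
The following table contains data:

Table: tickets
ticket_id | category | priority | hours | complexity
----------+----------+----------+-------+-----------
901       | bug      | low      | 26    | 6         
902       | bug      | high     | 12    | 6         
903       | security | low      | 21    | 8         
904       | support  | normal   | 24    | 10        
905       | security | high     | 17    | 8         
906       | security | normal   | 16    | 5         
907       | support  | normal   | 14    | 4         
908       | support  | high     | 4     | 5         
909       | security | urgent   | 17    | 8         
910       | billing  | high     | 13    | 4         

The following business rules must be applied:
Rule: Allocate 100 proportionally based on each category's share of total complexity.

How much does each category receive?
billing: 6.25, bug: 18.75, security: 45.31, support: 29.69

Step 1: Calculate total complexity = 64
Step 2: Calculate each category's proportion:
  billing: 4/64 = 6.25% → 6.25
  bug: 12/64 = 18.75% → 18.75
  security: 29/64 = 45.31% → 45.31
  support: 19/64 = 29.69% → 29.69
Step 3: Verify: sum of allocations ≈ 100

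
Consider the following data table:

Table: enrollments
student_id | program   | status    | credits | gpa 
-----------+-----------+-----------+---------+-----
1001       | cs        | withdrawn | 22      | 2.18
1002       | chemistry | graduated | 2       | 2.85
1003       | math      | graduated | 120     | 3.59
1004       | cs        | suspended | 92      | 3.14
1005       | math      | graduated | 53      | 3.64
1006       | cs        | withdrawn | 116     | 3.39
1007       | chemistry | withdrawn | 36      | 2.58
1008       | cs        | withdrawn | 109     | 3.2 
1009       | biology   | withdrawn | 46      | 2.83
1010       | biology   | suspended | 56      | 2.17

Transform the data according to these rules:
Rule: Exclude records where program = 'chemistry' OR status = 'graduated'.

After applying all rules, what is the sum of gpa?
16.91

Step 1: Find records where program = 'chemistry' OR status = 'graduated'
Step 2: 4 records match, summing to 12.66
Step 3: Original sum: 29.57
Step 4: Remaining sum = 29.57 - 12.66 = 16.91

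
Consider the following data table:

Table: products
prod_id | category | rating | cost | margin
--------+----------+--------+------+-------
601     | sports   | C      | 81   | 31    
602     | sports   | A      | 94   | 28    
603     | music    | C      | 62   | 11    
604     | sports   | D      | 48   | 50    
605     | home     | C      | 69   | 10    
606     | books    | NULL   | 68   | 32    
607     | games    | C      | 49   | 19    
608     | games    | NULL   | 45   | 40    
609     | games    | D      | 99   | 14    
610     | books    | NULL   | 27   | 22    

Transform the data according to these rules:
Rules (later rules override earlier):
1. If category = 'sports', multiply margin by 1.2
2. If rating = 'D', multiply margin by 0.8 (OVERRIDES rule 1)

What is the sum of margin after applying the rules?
256.0

Step 1: Rule 2 takes priority for records with rating = 'D'
  - 2 records: 64 × 0.8 = 51.2
Step 2: Rule 1 applies to remaining records with category = 'sports'
  - 2 records: 59 × 1.2 = 70.8
Step 3: Other records unchanged: 134
Step 4: Final sum = 51.2 + 70.8 + 134 = 256.0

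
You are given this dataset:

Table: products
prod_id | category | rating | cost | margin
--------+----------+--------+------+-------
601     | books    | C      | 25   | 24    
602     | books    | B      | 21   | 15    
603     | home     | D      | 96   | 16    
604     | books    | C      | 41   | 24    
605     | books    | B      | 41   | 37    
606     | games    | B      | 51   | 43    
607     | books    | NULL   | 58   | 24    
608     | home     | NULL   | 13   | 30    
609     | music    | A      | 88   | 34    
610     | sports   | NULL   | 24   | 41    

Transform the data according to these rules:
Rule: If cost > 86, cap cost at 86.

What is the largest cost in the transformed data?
86

Step 1: Original maximum cost = 96
Step 2: Apply cap at 86
Step 3: 2 records had cost > 86 and were capped
Step 4: Maximum after transformation = 86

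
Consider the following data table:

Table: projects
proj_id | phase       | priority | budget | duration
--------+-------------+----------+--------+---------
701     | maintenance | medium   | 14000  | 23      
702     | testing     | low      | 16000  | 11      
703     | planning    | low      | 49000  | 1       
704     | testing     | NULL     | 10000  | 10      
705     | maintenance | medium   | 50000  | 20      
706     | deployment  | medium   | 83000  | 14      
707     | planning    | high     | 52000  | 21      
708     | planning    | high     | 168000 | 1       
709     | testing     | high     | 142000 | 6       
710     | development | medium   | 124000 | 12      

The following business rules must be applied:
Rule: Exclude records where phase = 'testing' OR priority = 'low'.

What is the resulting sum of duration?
91

Step 1: Find records where phase = 'testing' OR priority = 'low'
Step 2: 4 records match, summing to 28
Step 3: Original sum: 119
Step 4: Remaining sum = 119 - 28 = 91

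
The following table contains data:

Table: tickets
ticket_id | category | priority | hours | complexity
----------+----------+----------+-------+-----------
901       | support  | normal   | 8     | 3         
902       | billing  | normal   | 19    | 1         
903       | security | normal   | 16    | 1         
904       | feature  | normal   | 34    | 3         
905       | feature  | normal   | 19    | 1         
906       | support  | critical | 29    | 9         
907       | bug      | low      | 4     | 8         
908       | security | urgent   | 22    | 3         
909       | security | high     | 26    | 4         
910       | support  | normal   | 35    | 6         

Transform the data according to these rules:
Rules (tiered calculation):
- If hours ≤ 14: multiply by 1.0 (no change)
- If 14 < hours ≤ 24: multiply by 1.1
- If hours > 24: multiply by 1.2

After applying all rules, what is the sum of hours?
244.4

Step 1: Tier 1 (hours ≤ 14): 2 records, sum = 12 × 1.0 = 12.0
Step 2: Tier 2 (14 < hours ≤ 24): 4 records, sum = 76 × 1.1 = 83.6
Step 3: Tier 3 (hours > 24): 4 records, sum = 124 × 1.2 = 148.8
Step 4: Final sum = 12.0 + 83.6 + 148.8 = 244.4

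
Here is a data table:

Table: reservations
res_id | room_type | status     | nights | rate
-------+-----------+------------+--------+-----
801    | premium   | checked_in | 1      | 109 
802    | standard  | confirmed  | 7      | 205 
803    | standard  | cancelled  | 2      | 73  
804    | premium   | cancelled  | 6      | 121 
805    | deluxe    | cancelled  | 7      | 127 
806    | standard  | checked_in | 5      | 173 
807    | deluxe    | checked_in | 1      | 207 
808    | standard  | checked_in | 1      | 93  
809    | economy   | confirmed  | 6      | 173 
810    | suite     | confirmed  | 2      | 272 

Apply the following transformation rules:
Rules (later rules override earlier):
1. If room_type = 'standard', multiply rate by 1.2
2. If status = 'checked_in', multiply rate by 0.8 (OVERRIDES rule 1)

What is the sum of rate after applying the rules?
1492.2

Step 1: Rule 2 takes priority for records with status = 'checked_in'
  - 4 records: 582 × 0.8 = 465.6
Step 2: Rule 1 applies to remaining records with room_type = 'standard'
  - 2 records: 278 × 1.2 = 333.6
Step 3: Other records unchanged: 693
Step 4: Final sum = 465.6 + 333.6 + 693 = 1492.2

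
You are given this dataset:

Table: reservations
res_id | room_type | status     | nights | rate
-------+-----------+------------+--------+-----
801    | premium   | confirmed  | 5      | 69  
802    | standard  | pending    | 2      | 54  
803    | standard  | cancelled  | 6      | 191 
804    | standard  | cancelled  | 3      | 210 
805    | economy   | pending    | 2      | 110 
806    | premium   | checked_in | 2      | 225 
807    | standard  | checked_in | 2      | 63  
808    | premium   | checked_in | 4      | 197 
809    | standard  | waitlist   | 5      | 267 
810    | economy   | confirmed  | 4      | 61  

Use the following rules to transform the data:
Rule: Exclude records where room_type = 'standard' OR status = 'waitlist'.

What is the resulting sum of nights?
17

Step 1: Find records where room_type = 'standard' OR status = 'waitlist'
Step 2: 5 records match, summing to 18
Step 3: Original sum: 35
Step 4: Remaining sum = 35 - 18 = 17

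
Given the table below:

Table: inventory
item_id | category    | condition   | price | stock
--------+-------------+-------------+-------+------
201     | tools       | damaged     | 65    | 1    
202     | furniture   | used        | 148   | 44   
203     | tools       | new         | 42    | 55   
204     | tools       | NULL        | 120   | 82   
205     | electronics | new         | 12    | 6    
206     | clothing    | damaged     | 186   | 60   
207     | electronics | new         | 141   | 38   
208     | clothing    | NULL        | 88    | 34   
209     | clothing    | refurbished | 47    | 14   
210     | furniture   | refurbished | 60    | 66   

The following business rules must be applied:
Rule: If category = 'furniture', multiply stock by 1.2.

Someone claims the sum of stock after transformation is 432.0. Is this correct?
No, the correct result is 422.0.

Step 1: Calculate the correct sum after transformation
Step 2: Apply multiplier 1.2 to records where category = 'furniture'
Step 3: Correct result = 422.0
Step 4: Claimed result = 432.0
Step 5: 422.0 ≠ 432.0
Conclusion: The claimed result is incorrect. The correct answer is 422.0.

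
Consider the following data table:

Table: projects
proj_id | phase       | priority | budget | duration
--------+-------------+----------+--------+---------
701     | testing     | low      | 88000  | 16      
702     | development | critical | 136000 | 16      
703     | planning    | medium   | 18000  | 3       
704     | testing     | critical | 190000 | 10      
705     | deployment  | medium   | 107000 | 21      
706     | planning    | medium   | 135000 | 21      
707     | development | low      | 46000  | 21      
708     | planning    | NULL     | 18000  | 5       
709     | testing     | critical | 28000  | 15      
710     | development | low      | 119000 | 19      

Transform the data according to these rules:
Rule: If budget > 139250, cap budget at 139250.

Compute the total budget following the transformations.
834250

Step 1: 1 records have budget > 139250
Step 2: These records originally summed to 190000
Step 3: After capping: 1 × 139250 = 139250
Step 4: Unaffected records sum: 695000
Step 5: Final sum = 139250 + 695000 = 834250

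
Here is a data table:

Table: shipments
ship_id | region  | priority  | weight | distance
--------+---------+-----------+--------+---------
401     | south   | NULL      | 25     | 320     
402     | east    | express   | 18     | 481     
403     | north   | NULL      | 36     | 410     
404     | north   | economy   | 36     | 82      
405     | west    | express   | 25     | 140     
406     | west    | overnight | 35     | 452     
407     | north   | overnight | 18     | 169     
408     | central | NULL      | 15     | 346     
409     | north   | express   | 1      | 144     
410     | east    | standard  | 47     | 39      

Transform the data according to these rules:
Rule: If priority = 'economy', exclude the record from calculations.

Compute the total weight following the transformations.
220

Step 1: Identify records where priority = 'economy'
Step 2: The excluded records sum to 36
Step 3: Original total weight = 256
Step 4: Remaining total = 256 - 36 = 220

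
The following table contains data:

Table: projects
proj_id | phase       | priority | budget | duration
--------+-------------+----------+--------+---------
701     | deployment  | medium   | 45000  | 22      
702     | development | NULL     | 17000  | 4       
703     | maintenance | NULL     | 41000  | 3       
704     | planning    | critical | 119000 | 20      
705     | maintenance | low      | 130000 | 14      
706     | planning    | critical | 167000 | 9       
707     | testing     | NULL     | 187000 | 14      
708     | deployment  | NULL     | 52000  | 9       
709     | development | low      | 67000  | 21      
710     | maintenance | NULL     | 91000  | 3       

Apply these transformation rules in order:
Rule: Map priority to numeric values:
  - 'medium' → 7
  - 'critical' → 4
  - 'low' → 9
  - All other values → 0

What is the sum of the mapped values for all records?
33

Step 1: Apply mapping to each record
Step 2: Count by status:
  'medium': 1 records × 7 = 7
  'critical': 2 records × 4 = 8
  'low': 2 records × 9 = 18
Step 3: Sum all mapped values = 33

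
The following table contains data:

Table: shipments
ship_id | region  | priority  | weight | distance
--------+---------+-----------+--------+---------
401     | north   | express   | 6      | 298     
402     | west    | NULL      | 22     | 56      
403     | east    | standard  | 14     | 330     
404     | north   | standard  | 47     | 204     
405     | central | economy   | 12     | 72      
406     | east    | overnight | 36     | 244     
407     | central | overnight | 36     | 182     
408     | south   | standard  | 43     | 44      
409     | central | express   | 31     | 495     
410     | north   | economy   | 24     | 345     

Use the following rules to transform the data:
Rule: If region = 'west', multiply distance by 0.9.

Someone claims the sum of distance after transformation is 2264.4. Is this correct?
Yes, the result is correct.

Step 1: Calculate the correct sum after transformation
Step 2: Apply multiplier 0.9 to records where region = 'west'
Step 3: Correct result = 2264.4
Step 4: Claimed result = 2264.4
Step 5: 2264.4 = 2264.4 ✓
Conclusion: The claimed result is correct.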